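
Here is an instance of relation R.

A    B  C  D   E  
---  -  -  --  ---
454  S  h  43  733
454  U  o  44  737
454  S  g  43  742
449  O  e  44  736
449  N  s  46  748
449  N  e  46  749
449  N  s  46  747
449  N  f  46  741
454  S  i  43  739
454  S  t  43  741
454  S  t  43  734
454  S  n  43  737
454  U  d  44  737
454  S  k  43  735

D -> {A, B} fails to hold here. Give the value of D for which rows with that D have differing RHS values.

D=43: 7 rows → {A,B} = (454, S), (454, S), (454, S), (454, S), (454, S), (454, S), (454, S) ✓
D=44: 3 rows → {A,B} takes values {(454, U), (449, O)} — violation
D=46: 4 rows → {A,B} = (449, N), (449, N), (449, N), (449, N) ✓
The only D value with inconsistent RHS is D=44.

44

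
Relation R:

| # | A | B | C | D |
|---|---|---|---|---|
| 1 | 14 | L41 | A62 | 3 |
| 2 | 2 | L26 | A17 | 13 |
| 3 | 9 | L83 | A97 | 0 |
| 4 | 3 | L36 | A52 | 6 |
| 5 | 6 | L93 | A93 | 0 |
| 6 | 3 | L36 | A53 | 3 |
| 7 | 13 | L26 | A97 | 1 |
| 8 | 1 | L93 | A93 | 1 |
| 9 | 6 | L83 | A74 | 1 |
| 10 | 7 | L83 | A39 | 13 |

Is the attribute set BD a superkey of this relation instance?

Yes

All 10 rows have distinct BD values, so BD → (all attributes) holds and BD is a superkey.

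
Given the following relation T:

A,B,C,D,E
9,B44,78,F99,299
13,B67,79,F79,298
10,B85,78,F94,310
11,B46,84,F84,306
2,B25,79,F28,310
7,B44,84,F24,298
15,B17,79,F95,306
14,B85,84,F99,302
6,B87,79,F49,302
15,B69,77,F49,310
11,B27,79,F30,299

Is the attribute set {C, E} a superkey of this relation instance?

Yes

All 11 rows have distinct {C, E} values, so {C, E} → (all attributes) holds and {C, E} is a superkey.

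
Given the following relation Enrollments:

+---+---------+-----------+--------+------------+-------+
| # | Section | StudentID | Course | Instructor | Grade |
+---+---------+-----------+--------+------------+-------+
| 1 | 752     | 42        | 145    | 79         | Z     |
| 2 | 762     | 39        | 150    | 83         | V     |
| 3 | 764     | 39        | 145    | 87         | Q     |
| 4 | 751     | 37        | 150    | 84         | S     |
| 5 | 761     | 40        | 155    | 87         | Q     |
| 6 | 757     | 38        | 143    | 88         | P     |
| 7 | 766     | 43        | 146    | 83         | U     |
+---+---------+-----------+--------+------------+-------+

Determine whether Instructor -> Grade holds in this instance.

No

Instructor=79: row 1 → Grade = Z ✓
Instructor=83: rows 2, 7 → Grade takes values {V, U} — violation
Instructor=87: rows 3, 5 → Grade = Q, Q ✓
Instructor=84: row 4 → Grade = S ✓
Instructor=88: row 6 → Grade = P ✓
Two rows agree on Instructor but differ on Grade, so Instructor -> Grade does not hold.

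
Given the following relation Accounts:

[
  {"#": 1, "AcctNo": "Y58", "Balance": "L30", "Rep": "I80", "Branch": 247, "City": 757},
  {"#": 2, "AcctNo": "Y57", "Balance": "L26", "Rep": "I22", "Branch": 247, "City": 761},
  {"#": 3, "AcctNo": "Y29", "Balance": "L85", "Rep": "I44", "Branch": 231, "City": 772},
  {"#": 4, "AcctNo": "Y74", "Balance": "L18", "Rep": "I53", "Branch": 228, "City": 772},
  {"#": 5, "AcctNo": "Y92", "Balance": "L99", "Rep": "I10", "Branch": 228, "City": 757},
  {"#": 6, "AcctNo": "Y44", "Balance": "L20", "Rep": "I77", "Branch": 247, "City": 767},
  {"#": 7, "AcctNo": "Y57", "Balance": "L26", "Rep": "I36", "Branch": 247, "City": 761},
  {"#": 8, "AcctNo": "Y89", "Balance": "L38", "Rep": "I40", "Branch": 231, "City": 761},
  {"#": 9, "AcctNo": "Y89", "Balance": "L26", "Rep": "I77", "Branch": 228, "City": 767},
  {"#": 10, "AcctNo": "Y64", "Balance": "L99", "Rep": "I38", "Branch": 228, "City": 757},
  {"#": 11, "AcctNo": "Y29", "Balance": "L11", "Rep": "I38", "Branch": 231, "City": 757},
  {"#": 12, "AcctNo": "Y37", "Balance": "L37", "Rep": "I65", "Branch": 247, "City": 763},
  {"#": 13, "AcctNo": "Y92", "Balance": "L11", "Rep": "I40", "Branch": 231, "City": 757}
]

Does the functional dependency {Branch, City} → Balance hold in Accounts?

(Branch=247, City=757): row 1 → Balance = L30 ✓
(Branch=247, City=761): rows 2, 7 → Balance = L26, L26 ✓
(Branch=231, City=772): row 3 → Balance = L85 ✓
(Branch=228, City=772): row 4 → Balance = L18 ✓
(Branch=228, City=757): rows 5, 10 → Balance = L99, L99 ✓
(Branch=247, City=767): row 6 → Balance = L20 ✓
(Branch=231, City=761): row 8 → Balance = L38 ✓
(Branch=228, City=767): row 9 → Balance = L26 ✓
(Branch=231, City=757): rows 11, 13 → Balance = L11, L11 ✓
(Branch=247, City=763): row 12 → Balance = L37 ✓
Every {Branch, City} value is associated with a single Balance value, so {Branch, City} → Balance holds.

Yes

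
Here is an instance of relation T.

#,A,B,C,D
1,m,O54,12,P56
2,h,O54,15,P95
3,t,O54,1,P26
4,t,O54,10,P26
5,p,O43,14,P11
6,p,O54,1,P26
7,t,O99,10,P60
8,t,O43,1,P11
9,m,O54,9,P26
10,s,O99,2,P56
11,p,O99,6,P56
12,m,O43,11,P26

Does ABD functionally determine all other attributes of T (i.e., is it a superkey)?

Rows 3 and 4 have the same ABD value (A=t, B=O54, D=P26) but are distinct tuples, so ABD does not determine every attribute — not a superkey.

No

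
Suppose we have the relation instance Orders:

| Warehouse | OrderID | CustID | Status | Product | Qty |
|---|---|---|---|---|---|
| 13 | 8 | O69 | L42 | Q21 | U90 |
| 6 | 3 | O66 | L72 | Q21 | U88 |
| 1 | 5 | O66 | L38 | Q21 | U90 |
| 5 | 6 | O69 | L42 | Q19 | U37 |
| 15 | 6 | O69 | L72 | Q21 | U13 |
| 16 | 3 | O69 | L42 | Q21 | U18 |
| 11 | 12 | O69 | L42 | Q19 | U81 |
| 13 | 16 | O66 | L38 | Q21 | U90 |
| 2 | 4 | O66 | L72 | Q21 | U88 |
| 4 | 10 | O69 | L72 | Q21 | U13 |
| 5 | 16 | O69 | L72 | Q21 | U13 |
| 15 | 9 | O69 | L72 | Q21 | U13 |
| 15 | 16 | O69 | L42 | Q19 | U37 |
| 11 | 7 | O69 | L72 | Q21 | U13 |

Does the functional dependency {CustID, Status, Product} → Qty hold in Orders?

(CustID=O69, Status=L42, Product=Q21): 2 rows → Qty takes values {U90, U18} — violation
(CustID=O66, Status=L72, Product=Q21): 2 rows → Qty = U88, U88 ✓
(CustID=O66, Status=L38, Product=Q21): 2 rows → Qty = U90, U90 ✓
(CustID=O69, Status=L42, Product=Q19): 3 rows → Qty takes values {U37, U81} — violation
(CustID=O69, Status=L72, Product=Q21): 5 rows → Qty = U13, U13, U13, U13, U13 ✓
Two rows agree on {CustID, Status, Product} but differ on Qty, so {CustID, Status, Product} → Qty does not hold.

No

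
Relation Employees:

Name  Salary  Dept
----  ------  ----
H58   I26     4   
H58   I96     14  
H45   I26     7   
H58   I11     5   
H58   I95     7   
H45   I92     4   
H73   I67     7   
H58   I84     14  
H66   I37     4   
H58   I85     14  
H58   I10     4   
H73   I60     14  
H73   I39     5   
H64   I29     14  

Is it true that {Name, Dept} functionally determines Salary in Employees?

No

(Name=H58, Dept=4): 2 rows → Salary takes values {I26, I10} — violation
(Name=H58, Dept=14): 3 rows → Salary takes values {I96, I84, I85} — violation
(Name=H45, Dept=7): 1 row → Salary = I26 ✓
(Name=H58, Dept=5): 1 row → Salary = I11 ✓
(Name=H58, Dept=7): 1 row → Salary = I95 ✓
(Name=H45, Dept=4): 1 row → Salary = I92 ✓
(Name=H73, Dept=7): 1 row → Salary = I67 ✓
(Name=H66, Dept=4): 1 row → Salary = I37 ✓
(Name=H73, Dept=14): 1 row → Salary = I60 ✓
(Name=H73, Dept=5): 1 row → Salary = I39 ✓
(Name=H64, Dept=14): 1 row → Salary = I29 ✓
Two rows agree on {Name, Dept} but differ on Salary, so {Name, Dept} → Salary does not hold.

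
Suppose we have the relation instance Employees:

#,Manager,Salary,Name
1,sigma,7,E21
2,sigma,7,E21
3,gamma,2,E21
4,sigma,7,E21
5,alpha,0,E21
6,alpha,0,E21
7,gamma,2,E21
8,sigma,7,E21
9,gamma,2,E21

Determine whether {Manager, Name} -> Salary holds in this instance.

(Manager=sigma, Name=E21): rows 1, 2, 4, 8 → Salary = 7, 7, 7, 7 ✓
(Manager=gamma, Name=E21): rows 3, 7, 9 → Salary = 2, 2, 2 ✓
(Manager=alpha, Name=E21): rows 5, 6 → Salary = 0, 0 ✓
Every {Manager, Name} value is associated with a single Salary value, so {Manager, Name} -> Salary holds.

Yes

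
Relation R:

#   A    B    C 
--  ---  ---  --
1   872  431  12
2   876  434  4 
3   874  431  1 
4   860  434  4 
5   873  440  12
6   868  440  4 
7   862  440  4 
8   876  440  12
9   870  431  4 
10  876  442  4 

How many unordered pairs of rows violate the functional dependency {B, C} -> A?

(B=434, C=4): violating pairs (2,4) — 1 pair.
(B=440, C=12): violating pairs (5,8) — 1 pair.
(B=440, C=4): violating pairs (6,7) — 1 pair.

3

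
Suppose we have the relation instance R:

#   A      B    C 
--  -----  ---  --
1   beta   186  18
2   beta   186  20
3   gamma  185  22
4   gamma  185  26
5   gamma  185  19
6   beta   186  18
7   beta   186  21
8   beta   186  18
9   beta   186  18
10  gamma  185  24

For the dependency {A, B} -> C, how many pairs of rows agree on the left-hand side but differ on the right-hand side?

(A=beta, B=186): violating pairs (1,2), (1,7), (2,6), (2,7), (2,8), (2,9), (6,7), (7,8), (7,9) — 9 pairs.
(A=gamma, B=185): violating pairs (3,4), (3,5), (3,10), (4,5), (4,10), (5,10) — 6 pairs.

15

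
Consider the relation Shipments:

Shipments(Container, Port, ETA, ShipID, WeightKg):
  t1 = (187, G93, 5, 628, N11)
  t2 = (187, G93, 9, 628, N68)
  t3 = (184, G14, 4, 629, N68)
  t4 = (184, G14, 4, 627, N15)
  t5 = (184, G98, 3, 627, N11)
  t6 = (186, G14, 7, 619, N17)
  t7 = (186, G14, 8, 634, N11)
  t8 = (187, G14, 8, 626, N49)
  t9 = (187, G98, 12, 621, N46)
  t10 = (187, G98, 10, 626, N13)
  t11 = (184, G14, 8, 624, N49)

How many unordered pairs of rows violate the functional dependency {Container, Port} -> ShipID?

(Container=187, Port=G93): all 2 rows agree on ShipID — 0 pairs.
(Container=184, Port=G14): violating pairs (3,4), (3,11), (4,11) — 3 pairs.
(Container=186, Port=G14): violating pairs (6,7) — 1 pair.
(Container=187, Port=G98): violating pairs (9,10) — 1 pair.

5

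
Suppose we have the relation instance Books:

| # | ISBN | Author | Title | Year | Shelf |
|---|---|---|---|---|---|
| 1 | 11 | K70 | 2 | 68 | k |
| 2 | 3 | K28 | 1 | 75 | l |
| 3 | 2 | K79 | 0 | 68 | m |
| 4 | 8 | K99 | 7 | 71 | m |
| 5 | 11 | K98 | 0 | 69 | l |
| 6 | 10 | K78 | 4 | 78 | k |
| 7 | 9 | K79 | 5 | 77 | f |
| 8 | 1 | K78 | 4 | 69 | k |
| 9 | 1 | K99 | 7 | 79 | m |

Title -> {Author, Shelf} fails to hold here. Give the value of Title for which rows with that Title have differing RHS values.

Title=2: row 1 → {Author,Shelf} = (K70, k) ✓
Title=1: row 2 → {Author,Shelf} = (K28, l) ✓
Title=0: rows 3, 5 → {Author,Shelf} takes values {(K79, m), (K98, l)} — violation
Title=7: rows 4, 9 → {Author,Shelf} = (K99, m), (K99, m) ✓
Title=4: rows 6, 8 → {Author,Shelf} = (K78, k), (K78, k) ✓
Title=5: row 7 → {Author,Shelf} = (K79, f) ✓
The only Title value with inconsistent RHS is Title=0.

0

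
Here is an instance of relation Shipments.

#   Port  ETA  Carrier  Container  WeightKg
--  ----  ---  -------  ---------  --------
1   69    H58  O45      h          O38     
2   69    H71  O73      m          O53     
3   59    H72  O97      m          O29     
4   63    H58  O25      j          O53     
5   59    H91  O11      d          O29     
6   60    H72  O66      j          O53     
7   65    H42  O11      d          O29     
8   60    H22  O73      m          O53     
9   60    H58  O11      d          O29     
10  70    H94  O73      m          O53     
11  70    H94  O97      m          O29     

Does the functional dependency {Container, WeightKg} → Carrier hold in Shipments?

No

(Container=h, WeightKg=O38): row 1 → Carrier = O45 ✓
(Container=m, WeightKg=O53): rows 2, 8, 10 → Carrier = O73, O73, O73 ✓
(Container=m, WeightKg=O29): rows 3, 11 → Carrier = O97, O97 ✓
(Container=j, WeightKg=O53): rows 4, 6 → Carrier takes values {O25, O66} — violation
(Container=d, WeightKg=O29): rows 5, 7, 9 → Carrier = O11, O11, O11 ✓
Two rows agree on {Container, WeightKg} but differ on Carrier, so {Container, WeightKg} → Carrier does not hold.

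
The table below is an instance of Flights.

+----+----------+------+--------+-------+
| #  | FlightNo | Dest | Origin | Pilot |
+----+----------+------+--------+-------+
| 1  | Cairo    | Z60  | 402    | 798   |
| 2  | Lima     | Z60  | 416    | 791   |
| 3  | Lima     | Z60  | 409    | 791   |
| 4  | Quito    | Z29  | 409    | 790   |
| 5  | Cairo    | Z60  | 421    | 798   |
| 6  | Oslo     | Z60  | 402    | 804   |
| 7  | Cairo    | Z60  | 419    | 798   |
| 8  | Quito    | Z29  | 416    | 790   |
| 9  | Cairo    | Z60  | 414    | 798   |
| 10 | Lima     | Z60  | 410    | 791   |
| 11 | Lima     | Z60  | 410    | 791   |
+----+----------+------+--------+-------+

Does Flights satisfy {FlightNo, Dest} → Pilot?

Yes

(FlightNo=Cairo, Dest=Z60): rows 1, 5, 7, 9 → Pilot = 798, 798, 798, 798 ✓
(FlightNo=Lima, Dest=Z60): rows 2, 3, 10, 11 → Pilot = 791, 791, 791, 791 ✓
(FlightNo=Quito, Dest=Z29): rows 4, 8 → Pilot = 790, 790 ✓
(FlightNo=Oslo, Dest=Z60): row 6 → Pilot = 804 ✓
Every {FlightNo, Dest} value is associated with a single Pilot value, so {FlightNo, Dest} → Pilot holds.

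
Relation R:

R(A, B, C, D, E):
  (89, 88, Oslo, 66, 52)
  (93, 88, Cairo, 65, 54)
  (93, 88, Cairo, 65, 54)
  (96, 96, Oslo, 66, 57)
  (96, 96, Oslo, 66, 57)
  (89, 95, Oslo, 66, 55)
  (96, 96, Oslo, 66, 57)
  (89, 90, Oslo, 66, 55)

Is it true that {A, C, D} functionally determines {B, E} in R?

(A=89, C=Oslo, D=66): 3 rows → {B,E} takes values {(88, 52), (95, 55), (90, 55)} — violation
(A=93, C=Cairo, D=65): 2 rows → {B,E} = (88, 54), (88, 54) ✓
(A=96, C=Oslo, D=66): 3 rows → {B,E} = (96, 57), (96, 57), (96, 57) ✓
Two rows agree on {A, C, D} but differ on {B, E}, so {A, C, D} -> {B, E} does not hold.

No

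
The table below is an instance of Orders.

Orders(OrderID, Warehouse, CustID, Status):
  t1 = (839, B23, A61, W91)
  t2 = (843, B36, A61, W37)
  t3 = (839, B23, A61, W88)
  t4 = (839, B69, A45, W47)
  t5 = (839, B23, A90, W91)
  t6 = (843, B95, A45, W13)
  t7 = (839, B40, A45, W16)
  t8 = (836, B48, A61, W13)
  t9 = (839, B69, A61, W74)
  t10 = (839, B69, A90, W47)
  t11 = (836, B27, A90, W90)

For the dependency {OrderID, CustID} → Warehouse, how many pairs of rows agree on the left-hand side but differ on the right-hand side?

4

(OrderID=839, CustID=A61): violating pairs (1,9), (3,9) — 2 pairs.
(OrderID=839, CustID=A45): violating pairs (4,7) — 1 pair.
(OrderID=839, CustID=A90): violating pairs (5,10) — 1 pair.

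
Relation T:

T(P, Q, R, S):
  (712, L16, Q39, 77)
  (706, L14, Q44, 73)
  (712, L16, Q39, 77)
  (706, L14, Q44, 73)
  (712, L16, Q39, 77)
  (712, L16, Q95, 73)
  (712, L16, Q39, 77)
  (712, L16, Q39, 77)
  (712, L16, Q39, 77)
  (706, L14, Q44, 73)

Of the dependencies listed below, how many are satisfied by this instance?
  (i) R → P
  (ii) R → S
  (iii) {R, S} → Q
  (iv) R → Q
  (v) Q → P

(i) R → P: every LHS value maps to a single RHS value — holds.
(ii) R → S: every LHS value maps to a single RHS value — holds.
(iii) {R, S} → Q: every LHS value maps to a single RHS value — holds.
(iv) R → Q: every LHS value maps to a single RHS value — holds.
(v) Q → P: every LHS value maps to a single RHS value — holds.
5 of the 5 dependencies hold.

5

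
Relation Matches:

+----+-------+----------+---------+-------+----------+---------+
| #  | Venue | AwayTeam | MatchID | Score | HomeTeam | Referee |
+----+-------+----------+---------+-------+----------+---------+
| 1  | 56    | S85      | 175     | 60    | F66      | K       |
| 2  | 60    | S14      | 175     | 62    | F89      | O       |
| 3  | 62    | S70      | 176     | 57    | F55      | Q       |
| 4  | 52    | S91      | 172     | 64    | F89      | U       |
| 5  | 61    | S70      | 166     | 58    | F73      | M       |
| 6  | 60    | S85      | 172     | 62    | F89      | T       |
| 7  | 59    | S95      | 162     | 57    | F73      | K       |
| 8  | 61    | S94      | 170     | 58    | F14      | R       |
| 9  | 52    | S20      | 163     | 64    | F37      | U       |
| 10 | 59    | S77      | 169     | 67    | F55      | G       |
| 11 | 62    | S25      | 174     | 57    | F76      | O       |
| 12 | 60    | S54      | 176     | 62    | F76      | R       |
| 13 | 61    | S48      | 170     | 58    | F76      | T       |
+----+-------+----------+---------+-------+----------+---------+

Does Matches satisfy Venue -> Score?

Venue=56: row 1 → Score = 60 ✓
Venue=60: rows 2, 6, 12 → Score = 62, 62, 62 ✓
Venue=62: rows 3, 11 → Score = 57, 57 ✓
Venue=52: rows 4, 9 → Score = 64, 64 ✓
Venue=61: rows 5, 8, 13 → Score = 58, 58, 58 ✓
Venue=59: rows 7, 10 → Score takes values {57, 67} — violation
Two rows agree on Venue but differ on Score, so Venue -> Score does not hold.

No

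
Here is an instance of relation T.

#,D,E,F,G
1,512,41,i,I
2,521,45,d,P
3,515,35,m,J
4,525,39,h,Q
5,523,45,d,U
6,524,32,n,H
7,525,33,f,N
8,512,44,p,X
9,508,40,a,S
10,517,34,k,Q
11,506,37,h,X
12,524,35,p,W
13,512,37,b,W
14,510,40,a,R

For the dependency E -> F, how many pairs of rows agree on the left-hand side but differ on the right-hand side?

2

E=45: all 2 rows agree on F — 0 pairs.
E=35: violating pairs (3,12) — 1 pair.
E=40: all 2 rows agree on F — 0 pairs.
E=37: violating pairs (11,13) — 1 pair.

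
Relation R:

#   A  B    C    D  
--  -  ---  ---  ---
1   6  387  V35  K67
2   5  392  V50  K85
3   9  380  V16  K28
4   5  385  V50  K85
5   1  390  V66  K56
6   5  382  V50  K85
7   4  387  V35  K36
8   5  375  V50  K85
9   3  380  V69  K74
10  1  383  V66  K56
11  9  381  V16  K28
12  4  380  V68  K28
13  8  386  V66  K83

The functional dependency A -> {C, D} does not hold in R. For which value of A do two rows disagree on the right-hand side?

4

A=6: row 1 → {C,D} = (V35, K67) ✓
A=5: rows 2, 4, 6, 8 → {C,D} = (V50, K85), (V50, K85), (V50, K85), (V50, K85) ✓
A=9: rows 3, 11 → {C,D} = (V16, K28), (V16, K28) ✓
A=1: rows 5, 10 → {C,D} = (V66, K56), (V66, K56) ✓
A=4: rows 7, 12 → {C,D} takes values {(V35, K36), (V68, K28)} — violation
A=3: row 9 → {C,D} = (V69, K74) ✓
A=8: row 13 → {C,D} = (V66, K83) ✓
The only A value with inconsistent RHS is A=4.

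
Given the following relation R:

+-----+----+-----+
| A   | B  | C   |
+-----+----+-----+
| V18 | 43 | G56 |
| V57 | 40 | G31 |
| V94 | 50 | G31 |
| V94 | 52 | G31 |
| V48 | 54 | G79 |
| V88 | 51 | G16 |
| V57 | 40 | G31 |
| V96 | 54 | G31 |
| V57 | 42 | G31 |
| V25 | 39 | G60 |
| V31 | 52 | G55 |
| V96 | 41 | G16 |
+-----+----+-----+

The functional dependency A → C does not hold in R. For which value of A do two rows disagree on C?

V96

A=V18: 1 row → C = G56 ✓
A=V57: 3 rows → C = G31, G31, G31 ✓
A=V94: 2 rows → C = G31, G31 ✓
A=V48: 1 row → C = G79 ✓
A=V88: 1 row → C = G16 ✓
A=V96: 2 rows → C takes values {G31, G16} — violation
A=V25: 1 row → C = G60 ✓
A=V31: 1 row → C = G55 ✓
The only A value with inconsistent C is A=V96.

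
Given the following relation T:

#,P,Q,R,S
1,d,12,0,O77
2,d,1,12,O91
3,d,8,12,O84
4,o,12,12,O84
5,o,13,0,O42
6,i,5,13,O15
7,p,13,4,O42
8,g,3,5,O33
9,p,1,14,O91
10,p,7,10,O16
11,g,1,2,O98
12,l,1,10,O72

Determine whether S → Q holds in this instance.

S=O77: row 1 → Q = 12 ✓
S=O91: rows 2, 9 → Q = 1, 1 ✓
S=O84: rows 3, 4 → Q takes values {8, 12} — violation
S=O42: rows 5, 7 → Q = 13, 13 ✓
S=O15: row 6 → Q = 5 ✓
S=O33: row 8 → Q = 3 ✓
S=O16: row 10 → Q = 7 ✓
S=O98: row 11 → Q = 1 ✓
S=O72: row 12 → Q = 1 ✓
Two rows agree on S but differ on Q, so S → Q does not hold.

No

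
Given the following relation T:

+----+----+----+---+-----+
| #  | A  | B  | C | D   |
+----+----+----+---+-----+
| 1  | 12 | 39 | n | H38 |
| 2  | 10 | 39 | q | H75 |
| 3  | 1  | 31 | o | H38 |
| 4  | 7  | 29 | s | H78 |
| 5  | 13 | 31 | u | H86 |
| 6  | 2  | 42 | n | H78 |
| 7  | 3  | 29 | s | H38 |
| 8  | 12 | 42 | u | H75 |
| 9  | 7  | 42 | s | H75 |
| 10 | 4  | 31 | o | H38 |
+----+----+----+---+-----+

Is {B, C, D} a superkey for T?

No

Rows 3 and 10 have the same {B, C, D} value (B=31, C=o, D=H38) but are distinct tuples, so {B, C, D} does not determine every attribute — not a superkey.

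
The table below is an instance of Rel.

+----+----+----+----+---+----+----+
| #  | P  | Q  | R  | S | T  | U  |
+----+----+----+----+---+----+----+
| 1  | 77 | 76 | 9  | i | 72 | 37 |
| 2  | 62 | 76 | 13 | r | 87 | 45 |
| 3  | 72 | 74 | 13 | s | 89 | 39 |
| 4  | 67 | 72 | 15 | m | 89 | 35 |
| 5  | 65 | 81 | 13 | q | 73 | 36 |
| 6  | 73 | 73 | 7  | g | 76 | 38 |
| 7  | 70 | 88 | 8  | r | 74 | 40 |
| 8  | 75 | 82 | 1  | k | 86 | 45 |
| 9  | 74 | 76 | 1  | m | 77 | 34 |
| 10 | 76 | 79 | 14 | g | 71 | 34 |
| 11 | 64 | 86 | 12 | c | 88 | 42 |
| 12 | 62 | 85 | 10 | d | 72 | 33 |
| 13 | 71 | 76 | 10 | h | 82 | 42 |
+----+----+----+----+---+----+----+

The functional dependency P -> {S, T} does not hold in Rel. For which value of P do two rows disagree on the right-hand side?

P=77: row 1 → {S,T} = (i, 72) ✓
P=62: rows 2, 12 → {S,T} takes values {(r, 87), (d, 72)} — violation
P=72: row 3 → {S,T} = (s, 89) ✓
P=67: row 4 → {S,T} = (m, 89) ✓
P=65: row 5 → {S,T} = (q, 73) ✓
P=73: row 6 → {S,T} = (g, 76) ✓
P=70: row 7 → {S,T} = (r, 74) ✓
P=75: row 8 → {S,T} = (k, 86) ✓
P=74: row 9 → {S,T} = (m, 77) ✓
P=76: row 10 → {S,T} = (g, 71) ✓
P=64: row 11 → {S,T} = (c, 88) ✓
P=71: row 13 → {S,T} = (h, 82) ✓
The only P value with inconsistent RHS is P=62.

62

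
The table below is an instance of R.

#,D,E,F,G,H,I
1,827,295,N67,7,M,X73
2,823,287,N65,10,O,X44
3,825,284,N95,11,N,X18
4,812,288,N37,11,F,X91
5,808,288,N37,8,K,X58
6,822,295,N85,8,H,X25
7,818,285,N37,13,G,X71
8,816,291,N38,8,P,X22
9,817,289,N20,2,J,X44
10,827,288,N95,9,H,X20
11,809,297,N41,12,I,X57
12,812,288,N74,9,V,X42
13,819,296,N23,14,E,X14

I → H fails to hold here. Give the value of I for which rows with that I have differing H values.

X44

I=X73: row 1 → H = M ✓
I=X44: rows 2, 9 → H takes values {O, J} — violation
I=X18: row 3 → H = N ✓
I=X91: row 4 → H = F ✓
I=X58: row 5 → H = K ✓
I=X25: row 6 → H = H ✓
I=X71: row 7 → H = G ✓
I=X22: row 8 → H = P ✓
I=X20: row 10 → H = H ✓
I=X57: row 11 → H = I ✓
I=X42: row 12 → H = V ✓
I=X14: row 13 → H = E ✓
The only I value with inconsistent H is I=X44.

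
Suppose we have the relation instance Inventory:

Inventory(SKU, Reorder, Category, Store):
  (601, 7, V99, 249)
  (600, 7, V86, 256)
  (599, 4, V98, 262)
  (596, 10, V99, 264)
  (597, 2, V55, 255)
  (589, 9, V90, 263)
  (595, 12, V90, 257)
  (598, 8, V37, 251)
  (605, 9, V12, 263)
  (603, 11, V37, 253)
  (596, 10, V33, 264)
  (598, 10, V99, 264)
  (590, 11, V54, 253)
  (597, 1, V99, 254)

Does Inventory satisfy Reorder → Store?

No

Reorder=7: 2 rows → Store takes values {249, 256} — violation
Reorder=4: 1 row → Store = 262 ✓
Reorder=10: 3 rows → Store = 264, 264, 264 ✓
Reorder=2: 1 row → Store = 255 ✓
Reorder=9: 2 rows → Store = 263, 263 ✓
Reorder=12: 1 row → Store = 257 ✓
Reorder=8: 1 row → Store = 251 ✓
Reorder=11: 2 rows → Store = 253, 253 ✓
Reorder=1: 1 row → Store = 254 ✓
Two rows agree on Reorder but differ on Store, so Reorder → Store does not hold.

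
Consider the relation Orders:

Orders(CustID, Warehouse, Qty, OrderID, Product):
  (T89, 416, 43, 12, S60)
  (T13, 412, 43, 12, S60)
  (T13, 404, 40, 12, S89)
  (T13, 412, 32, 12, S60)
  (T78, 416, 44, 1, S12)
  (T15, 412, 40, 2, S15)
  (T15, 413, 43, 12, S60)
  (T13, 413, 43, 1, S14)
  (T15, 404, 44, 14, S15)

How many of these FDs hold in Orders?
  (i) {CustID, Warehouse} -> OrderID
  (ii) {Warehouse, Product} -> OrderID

(i) {CustID, Warehouse} -> OrderID: every LHS value maps to a single RHS value — holds.
(ii) {Warehouse, Product} -> OrderID: every LHS value maps to a single RHS value — holds.
2 of the 2 dependencies hold.

2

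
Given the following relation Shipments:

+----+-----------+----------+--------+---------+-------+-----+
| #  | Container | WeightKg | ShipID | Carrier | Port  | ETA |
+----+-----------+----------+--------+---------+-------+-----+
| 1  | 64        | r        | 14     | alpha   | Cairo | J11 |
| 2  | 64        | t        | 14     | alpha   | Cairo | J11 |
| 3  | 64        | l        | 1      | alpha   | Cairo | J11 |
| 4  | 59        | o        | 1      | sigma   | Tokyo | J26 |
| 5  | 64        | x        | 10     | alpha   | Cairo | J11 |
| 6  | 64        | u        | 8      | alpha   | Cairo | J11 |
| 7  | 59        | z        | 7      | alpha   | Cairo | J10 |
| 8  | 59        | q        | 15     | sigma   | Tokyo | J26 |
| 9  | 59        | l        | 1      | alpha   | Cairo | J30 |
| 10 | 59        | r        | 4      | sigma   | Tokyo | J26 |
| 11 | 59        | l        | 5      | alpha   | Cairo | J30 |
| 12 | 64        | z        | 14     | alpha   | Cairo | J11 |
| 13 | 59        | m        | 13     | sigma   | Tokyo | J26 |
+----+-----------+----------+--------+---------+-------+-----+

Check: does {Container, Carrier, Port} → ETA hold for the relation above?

No

(Container=64, Carrier=alpha, Port=Cairo): rows 1, 2, 3, 5, 6, 12 → ETA = J11, J11, J11, J11, J11, J11 ✓
(Container=59, Carrier=sigma, Port=Tokyo): rows 4, 8, 10, 13 → ETA = J26, J26, J26, J26 ✓
(Container=59, Carrier=alpha, Port=Cairo): rows 7, 9, 11 → ETA takes values {J10, J30} — violation
Two rows agree on {Container, Carrier, Port} but differ on ETA, so {Container, Carrier, Port} → ETA does not hold.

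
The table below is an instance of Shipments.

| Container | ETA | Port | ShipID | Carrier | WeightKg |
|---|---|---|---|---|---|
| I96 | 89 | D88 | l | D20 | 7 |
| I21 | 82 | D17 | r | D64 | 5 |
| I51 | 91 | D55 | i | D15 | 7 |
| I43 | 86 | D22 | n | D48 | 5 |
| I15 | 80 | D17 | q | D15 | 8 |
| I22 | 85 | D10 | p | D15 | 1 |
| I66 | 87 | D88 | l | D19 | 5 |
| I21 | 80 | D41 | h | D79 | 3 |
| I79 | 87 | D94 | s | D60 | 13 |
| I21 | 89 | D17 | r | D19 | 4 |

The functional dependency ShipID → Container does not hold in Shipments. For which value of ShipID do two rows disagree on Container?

l

ShipID=l: 2 rows → Container takes values {I96, I66} — violation
ShipID=r: 2 rows → Container = I21, I21 ✓
ShipID=i: 1 row → Container = I51 ✓
ShipID=n: 1 row → Container = I43 ✓
ShipID=q: 1 row → Container = I15 ✓
ShipID=p: 1 row → Container = I22 ✓
ShipID=h: 1 row → Container = I21 ✓
ShipID=s: 1 row → Container = I79 ✓
The only ShipID value with inconsistent Container is ShipID=l.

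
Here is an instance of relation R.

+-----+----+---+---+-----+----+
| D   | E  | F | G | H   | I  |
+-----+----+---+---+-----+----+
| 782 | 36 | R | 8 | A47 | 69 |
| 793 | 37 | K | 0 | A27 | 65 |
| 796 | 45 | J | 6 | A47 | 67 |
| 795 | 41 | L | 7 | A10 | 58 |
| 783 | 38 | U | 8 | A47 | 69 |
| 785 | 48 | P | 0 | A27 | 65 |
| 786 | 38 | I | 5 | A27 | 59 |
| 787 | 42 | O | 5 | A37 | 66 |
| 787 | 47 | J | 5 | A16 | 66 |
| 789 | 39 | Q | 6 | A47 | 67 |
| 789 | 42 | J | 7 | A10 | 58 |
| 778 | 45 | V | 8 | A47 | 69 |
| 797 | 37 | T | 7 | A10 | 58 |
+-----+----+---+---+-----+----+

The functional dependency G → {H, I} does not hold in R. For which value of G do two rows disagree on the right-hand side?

5

G=8: 3 rows → {H,I} = (A47, 69), (A47, 69), (A47, 69) ✓
G=0: 2 rows → {H,I} = (A27, 65), (A27, 65) ✓
G=6: 2 rows → {H,I} = (A47, 67), (A47, 67) ✓
G=7: 3 rows → {H,I} = (A10, 58), (A10, 58), (A10, 58) ✓
G=5: 3 rows → {H,I} takes values {(A27, 59), (A37, 66), (A16, 66)} — violation
The only G value with inconsistent RHS is G=5.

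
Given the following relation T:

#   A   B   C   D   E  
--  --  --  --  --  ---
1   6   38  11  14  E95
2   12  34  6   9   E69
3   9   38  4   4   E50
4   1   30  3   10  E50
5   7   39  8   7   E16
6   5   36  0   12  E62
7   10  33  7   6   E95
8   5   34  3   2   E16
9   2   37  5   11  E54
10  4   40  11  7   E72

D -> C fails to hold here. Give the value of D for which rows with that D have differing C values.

D=14: row 1 → C = 11 ✓
D=9: row 2 → C = 6 ✓
D=4: row 3 → C = 4 ✓
D=10: row 4 → C = 3 ✓
D=7: rows 5, 10 → C takes values {8, 11} — violation
D=12: row 6 → C = 0 ✓
D=6: row 7 → C = 7 ✓
D=2: row 8 → C = 3 ✓
D=11: row 9 → C = 5 ✓
The only D value with inconsistent C is D=7.

7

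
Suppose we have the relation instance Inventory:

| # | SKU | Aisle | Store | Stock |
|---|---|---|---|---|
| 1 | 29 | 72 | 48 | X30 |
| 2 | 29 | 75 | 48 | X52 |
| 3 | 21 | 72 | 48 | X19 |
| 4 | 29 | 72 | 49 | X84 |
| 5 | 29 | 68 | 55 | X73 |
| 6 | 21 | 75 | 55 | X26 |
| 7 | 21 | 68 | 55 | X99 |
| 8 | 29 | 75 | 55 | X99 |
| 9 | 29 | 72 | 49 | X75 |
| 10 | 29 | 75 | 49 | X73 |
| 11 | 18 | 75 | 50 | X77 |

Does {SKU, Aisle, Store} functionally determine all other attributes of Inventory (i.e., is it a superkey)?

Rows 4 and 9 have the same {SKU, Aisle, Store} value (SKU=29, Aisle=72, Store=49) but are distinct tuples, so {SKU, Aisle, Store} does not determine every attribute — not a superkey.

No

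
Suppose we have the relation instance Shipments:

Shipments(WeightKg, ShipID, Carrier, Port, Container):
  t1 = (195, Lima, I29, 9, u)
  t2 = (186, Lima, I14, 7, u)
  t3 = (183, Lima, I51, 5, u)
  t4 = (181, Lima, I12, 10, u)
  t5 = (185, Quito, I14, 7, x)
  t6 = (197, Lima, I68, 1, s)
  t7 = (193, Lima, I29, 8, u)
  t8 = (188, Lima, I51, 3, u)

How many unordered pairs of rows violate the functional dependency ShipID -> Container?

6

ShipID=Lima: violating pairs (1,6), (2,6), (3,6), (4,6), (6,7), (6,8) — 6 pairs.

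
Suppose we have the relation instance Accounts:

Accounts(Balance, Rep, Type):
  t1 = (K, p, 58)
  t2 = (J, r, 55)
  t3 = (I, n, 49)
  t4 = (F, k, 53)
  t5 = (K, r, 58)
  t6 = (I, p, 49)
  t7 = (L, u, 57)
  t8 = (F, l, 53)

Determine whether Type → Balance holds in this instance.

Yes

Type=58: rows 1, 5 → Balance = K, K ✓
Type=55: row 2 → Balance = J ✓
Type=49: rows 3, 6 → Balance = I, I ✓
Type=53: rows 4, 8 → Balance = F, F ✓
Type=57: row 7 → Balance = L ✓
Every Type value is associated with a single Balance value, so Type → Balance holds.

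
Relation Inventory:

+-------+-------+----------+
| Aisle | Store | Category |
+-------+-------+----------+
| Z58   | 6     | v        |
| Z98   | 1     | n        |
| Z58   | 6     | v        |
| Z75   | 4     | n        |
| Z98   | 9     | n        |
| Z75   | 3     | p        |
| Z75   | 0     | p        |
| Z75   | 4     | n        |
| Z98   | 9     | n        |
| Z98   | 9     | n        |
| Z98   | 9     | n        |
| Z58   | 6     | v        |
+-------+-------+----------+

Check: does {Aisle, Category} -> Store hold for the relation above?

No

(Aisle=Z58, Category=v): 3 rows → Store = 6, 6, 6 ✓
(Aisle=Z98, Category=n): 5 rows → Store takes values {1, 9} — violation
(Aisle=Z75, Category=n): 2 rows → Store = 4, 4 ✓
(Aisle=Z75, Category=p): 2 rows → Store takes values {3, 0} — violation
Two rows agree on {Aisle, Category} but differ on Store, so {Aisle, Category} -> Store does not hold.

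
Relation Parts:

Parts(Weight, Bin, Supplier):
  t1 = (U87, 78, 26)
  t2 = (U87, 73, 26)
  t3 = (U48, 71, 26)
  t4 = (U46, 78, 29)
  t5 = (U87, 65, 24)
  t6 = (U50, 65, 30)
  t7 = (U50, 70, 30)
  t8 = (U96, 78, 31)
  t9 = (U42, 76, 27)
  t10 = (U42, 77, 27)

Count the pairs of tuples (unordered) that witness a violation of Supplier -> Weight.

2

Supplier=26: violating pairs (1,3), (2,3) — 2 pairs.
Supplier=30: all 2 rows agree on Weight — 0 pairs.
Supplier=27: all 2 rows agree on Weight — 0 pairs.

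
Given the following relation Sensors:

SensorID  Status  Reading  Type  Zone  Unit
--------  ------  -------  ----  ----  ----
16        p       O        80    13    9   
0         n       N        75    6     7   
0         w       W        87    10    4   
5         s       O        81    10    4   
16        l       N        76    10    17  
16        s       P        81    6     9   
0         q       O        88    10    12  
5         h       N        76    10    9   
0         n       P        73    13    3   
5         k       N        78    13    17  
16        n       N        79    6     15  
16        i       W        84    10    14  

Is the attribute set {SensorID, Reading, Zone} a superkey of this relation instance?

Yes

All 12 rows have distinct {SensorID, Reading, Zone} values, so {SensorID, Reading, Zone} → (all attributes) holds and {SensorID, Reading, Zone} is a superkey.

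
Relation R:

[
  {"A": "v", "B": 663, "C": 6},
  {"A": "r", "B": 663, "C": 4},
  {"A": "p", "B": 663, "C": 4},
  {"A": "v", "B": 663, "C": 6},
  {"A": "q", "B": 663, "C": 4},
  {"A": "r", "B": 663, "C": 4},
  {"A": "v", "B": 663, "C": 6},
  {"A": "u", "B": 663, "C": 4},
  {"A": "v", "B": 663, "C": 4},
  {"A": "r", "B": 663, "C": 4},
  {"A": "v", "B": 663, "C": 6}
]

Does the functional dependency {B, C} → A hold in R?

(B=663, C=6): 4 rows → A = v, v, v, v ✓
(B=663, C=4): 7 rows → A takes values {r, p, q, u, v} — violation
Two rows agree on {B, C} but differ on A, so {B, C} → A does not hold.

No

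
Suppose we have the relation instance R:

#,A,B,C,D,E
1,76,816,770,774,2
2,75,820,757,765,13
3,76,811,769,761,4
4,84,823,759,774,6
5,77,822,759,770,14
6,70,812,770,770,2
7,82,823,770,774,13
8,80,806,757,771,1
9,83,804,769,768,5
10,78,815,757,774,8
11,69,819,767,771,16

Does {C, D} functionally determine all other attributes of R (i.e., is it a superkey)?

Rows 1 and 7 have the same {C, D} value (C=770, D=774) but are distinct tuples, so {C, D} does not determine every attribute — not a superkey.

No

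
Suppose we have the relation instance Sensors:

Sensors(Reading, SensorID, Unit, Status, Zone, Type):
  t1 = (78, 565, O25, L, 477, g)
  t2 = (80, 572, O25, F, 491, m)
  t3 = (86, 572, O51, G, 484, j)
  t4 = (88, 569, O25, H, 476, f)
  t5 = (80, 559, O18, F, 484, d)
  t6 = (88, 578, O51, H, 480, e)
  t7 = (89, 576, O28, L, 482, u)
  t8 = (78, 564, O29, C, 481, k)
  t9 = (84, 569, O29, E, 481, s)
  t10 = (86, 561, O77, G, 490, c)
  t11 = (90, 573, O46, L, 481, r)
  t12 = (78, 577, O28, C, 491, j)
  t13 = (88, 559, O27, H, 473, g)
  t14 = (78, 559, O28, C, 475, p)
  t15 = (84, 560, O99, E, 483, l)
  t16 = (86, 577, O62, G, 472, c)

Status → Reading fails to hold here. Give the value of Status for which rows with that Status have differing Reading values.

Status=L: rows 1, 7, 11 → Reading takes values {78, 89, 90} — violation
Status=F: rows 2, 5 → Reading = 80, 80 ✓
Status=G: rows 3, 10, 16 → Reading = 86, 86, 86 ✓
Status=H: rows 4, 6, 13 → Reading = 88, 88, 88 ✓
Status=C: rows 8, 12, 14 → Reading = 78, 78, 78 ✓
Status=E: rows 9, 15 → Reading = 84, 84 ✓
The only Status value with inconsistent Reading is Status=L.

L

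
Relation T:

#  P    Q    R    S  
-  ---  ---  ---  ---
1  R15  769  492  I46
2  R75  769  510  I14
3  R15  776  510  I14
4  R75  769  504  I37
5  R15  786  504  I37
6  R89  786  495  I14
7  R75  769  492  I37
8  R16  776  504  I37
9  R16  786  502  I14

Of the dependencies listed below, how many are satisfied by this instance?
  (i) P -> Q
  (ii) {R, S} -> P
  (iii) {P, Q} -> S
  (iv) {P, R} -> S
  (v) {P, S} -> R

(i) P -> Q: P=R15: rows 1, 3, 5 → Q takes values {769, 776, 786} — violation; P=R16: rows 8, 9 → Q takes values {776, 786} — violation — fails.
(ii) {R, S} -> P: (R=510, S=I14): rows 2, 3 → P takes values {R75, R15} — violation; (R=504, S=I37): rows 4, 5, 8 → P takes values {R75, R15, R16} — violation — fails.
(iii) {P, Q} -> S: (P=R75, Q=769): rows 2, 4, 7 → S takes values {I14, I37} — violation — fails.
(iv) {P, R} -> S: every LHS value maps to a single RHS value — holds.
(v) {P, S} -> R: (P=R75, S=I37): rows 4, 7 → R takes values {504, 492} — violation — fails.
1 of the 5 dependencies holds.

1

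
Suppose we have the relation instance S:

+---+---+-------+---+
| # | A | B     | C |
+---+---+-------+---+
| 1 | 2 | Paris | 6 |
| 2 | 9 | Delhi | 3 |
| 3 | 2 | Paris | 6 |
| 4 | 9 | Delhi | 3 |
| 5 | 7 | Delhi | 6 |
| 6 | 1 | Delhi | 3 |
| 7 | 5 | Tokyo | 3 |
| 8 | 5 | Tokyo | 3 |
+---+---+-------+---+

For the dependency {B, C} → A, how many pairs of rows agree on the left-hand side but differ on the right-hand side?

(B=Paris, C=6): all 2 rows agree on A — 0 pairs.
(B=Delhi, C=3): violating pairs (2,6), (4,6) — 2 pairs.
(B=Tokyo, C=3): all 2 rows agree on A — 0 pairs.

2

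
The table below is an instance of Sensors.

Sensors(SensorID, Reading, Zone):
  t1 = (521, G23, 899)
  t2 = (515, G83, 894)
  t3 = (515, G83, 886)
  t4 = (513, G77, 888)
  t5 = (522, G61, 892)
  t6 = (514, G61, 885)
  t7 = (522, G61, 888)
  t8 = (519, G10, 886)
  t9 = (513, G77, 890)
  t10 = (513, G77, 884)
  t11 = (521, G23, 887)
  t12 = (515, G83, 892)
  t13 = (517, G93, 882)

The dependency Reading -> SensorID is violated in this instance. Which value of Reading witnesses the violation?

Reading=G23: rows 1, 11 → SensorID = 521, 521 ✓
Reading=G83: rows 2, 3, 12 → SensorID = 515, 515, 515 ✓
Reading=G77: rows 4, 9, 10 → SensorID = 513, 513, 513 ✓
Reading=G61: rows 5, 6, 7 → SensorID takes values {522, 514} — violation
Reading=G10: row 8 → SensorID = 519 ✓
Reading=G93: row 13 → SensorID = 517 ✓
The only Reading value with inconsistent SensorID is Reading=G61.

G61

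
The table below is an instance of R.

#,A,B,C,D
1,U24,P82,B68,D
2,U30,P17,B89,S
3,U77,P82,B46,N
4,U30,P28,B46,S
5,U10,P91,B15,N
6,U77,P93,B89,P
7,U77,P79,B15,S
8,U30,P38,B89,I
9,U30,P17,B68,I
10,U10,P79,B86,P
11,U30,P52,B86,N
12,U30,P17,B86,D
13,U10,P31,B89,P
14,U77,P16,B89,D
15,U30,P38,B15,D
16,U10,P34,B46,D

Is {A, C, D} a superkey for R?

Yes

All 16 rows have distinct {A, C, D} values, so {A, C, D} → (all attributes) holds and {A, C, D} is a superkey.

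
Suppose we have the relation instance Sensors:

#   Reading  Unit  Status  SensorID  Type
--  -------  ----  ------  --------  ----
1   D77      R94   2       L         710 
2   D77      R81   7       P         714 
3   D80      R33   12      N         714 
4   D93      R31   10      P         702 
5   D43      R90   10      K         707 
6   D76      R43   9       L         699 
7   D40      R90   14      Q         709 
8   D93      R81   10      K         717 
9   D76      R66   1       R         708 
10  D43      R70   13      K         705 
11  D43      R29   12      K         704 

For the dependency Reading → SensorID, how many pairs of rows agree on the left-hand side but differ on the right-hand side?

3

Reading=D77: violating pairs (1,2) — 1 pair.
Reading=D93: violating pairs (4,8) — 1 pair.
Reading=D43: all 3 rows agree on SensorID — 0 pairs.
Reading=D76: violating pairs (6,9) — 1 pair.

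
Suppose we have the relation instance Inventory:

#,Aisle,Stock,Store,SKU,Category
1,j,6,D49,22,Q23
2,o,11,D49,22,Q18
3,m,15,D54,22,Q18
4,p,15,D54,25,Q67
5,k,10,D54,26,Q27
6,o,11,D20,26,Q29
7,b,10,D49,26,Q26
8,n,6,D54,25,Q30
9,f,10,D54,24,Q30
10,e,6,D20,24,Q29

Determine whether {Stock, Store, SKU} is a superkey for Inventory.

All 10 rows have distinct {Stock, Store, SKU} values, so {Stock, Store, SKU} → (all attributes) holds and {Stock, Store, SKU} is a superkey.

Yes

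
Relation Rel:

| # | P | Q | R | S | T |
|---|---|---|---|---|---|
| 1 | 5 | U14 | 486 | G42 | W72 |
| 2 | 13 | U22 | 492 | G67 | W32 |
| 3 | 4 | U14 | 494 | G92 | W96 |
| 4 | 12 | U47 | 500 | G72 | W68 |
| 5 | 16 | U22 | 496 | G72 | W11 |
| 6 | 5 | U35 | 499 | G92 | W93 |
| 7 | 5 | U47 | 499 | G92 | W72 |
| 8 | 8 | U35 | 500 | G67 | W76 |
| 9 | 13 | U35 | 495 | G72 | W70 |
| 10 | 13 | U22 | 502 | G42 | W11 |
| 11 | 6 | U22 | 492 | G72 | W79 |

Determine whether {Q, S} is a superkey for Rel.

No

Rows 5 and 11 have the same {Q, S} value (Q=U22, S=G72) but are distinct tuples, so {Q, S} does not determine every attribute — not a superkey.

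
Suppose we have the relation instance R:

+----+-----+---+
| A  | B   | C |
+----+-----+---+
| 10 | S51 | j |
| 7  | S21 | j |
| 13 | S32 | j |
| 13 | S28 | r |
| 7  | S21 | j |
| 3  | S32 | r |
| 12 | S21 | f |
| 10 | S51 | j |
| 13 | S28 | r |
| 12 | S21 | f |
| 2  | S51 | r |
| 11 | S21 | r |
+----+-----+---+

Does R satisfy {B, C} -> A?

(B=S51, C=j): 2 rows → A = 10, 10 ✓
(B=S21, C=j): 2 rows → A = 7, 7 ✓
(B=S32, C=j): 1 row → A = 13 ✓
(B=S28, C=r): 2 rows → A = 13, 13 ✓
(B=S32, C=r): 1 row → A = 3 ✓
(B=S21, C=f): 2 rows → A = 12, 12 ✓
(B=S51, C=r): 1 row → A = 2 ✓
(B=S21, C=r): 1 row → A = 11 ✓
Every {B, C} value is associated with a single A value, so {B, C} -> A holds.

Yes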